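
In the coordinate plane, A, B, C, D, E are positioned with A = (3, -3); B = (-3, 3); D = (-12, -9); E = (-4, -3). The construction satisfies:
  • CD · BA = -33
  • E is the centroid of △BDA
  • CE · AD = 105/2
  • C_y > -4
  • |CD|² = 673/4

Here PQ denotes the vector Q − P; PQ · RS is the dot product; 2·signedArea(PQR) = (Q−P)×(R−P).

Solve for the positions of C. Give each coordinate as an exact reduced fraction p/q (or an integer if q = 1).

C = (-1/2, -3)

1. C_x = -1/2  [CD · BA = -33 ∩ CE · AD = 105/2]
2. C_y = -3  [CD · BA = -33 ∩ CE · AD = 105/2]
   → C = (-1/2, -3)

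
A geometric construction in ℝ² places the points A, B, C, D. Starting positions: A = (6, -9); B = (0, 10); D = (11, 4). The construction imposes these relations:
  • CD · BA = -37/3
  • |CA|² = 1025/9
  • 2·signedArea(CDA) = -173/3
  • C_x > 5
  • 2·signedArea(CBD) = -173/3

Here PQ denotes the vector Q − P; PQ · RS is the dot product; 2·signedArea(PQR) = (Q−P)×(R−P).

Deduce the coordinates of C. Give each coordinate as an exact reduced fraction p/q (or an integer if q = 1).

1. C_x = 17/3  [2·signedArea(CDA) = -173/3 ∩ 2·signedArea(CBD) = -173/3]
2. C_y = 5/3  [2·signedArea(CDA) = -173/3 ∩ 2·signedArea(CBD) = -173/3]
   → C = (17/3, 5/3)

C = (17/3, 5/3)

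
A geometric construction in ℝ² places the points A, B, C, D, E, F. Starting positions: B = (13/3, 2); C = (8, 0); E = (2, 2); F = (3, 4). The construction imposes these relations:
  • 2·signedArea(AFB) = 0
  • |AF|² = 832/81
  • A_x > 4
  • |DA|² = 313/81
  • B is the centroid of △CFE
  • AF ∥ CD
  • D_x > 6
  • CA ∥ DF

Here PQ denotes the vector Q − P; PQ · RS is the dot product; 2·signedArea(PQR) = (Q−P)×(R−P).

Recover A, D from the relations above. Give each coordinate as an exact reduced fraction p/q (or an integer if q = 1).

1. A_x = 43/9  [line 2·x + 4/3·y + -34/3 = 0 ∩ |AF|² = 832/81]
2. A_y = 4/3  [line 2·x + 4/3·y + -34/3 = 0 ∩ |AF|² = 832/81]
   → A = (43/9, 4/3)
3. D_x = 56/9  [CA ∥ DF ∩ AF ∥ CD]
4. D_y = 8/3  [CA ∥ DF ∩ AF ∥ CD]
   → D = (56/9, 8/3)

A = (43/9, 4/3)
D = (56/9, 8/3)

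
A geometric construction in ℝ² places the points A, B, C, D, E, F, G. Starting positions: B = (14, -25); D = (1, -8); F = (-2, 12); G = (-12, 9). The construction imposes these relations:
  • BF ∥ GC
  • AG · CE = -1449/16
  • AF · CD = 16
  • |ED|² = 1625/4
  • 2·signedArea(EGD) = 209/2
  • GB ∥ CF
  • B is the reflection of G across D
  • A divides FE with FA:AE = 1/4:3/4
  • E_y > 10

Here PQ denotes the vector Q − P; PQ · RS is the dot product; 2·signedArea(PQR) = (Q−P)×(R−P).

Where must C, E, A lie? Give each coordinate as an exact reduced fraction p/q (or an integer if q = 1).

A = (-13/4, 93/8)
C = (-28, 46)
E = (-7, 21/2)

1. C_x = -28  [GB ∥ CF ∩ BF ∥ GC]
2. C_y = 46  [GB ∥ CF ∩ BF ∥ GC]
   → C = (-28, 46)
3. E_x = -7  [line 17·x + 13·y + -35/2 = 0 ∩ |ED|² = 1625/4]
4. E_y = 21/2  [line 17·x + 13·y + -35/2 = 0 ∩ |ED|² = 1625/4]
   → E = (-7, 21/2)
5. A_x = -13/4  [A divides FE with FA:AE = 1/4:3/4]
6. A_y = 93/8  [A divides FE with FA:AE = 1/4:3/4]
   → A = (-13/4, 93/8)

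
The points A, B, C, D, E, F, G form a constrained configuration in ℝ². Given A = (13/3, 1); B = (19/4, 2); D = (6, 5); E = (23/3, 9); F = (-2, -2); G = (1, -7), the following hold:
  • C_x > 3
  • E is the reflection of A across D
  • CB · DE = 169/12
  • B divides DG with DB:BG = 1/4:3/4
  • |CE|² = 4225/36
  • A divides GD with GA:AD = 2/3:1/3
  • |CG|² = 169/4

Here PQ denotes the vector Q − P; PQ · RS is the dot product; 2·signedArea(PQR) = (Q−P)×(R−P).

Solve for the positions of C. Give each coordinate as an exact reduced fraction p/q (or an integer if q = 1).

C = (7/2, -1)

1. C_x = 7/2  [line -5/3·x + -4·y + 11/6 = 0 ∩ |CE|² = 4225/36]
2. C_y = -1  [line -5/3·x + -4·y + 11/6 = 0 ∩ |CE|² = 4225/36]
   → C = (7/2, -1)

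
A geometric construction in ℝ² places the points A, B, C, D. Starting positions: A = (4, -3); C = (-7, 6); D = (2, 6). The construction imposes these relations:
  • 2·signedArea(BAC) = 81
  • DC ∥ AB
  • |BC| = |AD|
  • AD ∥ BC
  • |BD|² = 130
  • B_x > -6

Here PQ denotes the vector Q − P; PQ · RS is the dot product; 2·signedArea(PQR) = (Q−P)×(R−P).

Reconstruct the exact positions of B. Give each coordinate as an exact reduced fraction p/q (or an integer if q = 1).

B = (-5, -3)

1. B_x = -5  [AD ∥ BC ∩ DC ∥ AB]
2. B_y = -3  [AD ∥ BC ∩ DC ∥ AB]
   → B = (-5, -3)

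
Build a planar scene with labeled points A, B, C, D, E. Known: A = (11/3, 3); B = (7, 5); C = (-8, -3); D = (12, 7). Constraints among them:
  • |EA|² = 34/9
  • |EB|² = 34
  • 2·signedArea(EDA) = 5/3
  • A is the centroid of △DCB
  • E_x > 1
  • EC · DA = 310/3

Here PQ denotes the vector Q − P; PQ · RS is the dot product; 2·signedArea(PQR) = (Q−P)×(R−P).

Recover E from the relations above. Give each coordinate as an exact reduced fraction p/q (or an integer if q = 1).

1. E_x = 2  [2·signedArea(EDA) = 5/3 ∩ EC · DA = 310/3]
2. E_y = 2  [2·signedArea(EDA) = 5/3 ∩ EC · DA = 310/3]
   → E = (2, 2)

E = (2, 2)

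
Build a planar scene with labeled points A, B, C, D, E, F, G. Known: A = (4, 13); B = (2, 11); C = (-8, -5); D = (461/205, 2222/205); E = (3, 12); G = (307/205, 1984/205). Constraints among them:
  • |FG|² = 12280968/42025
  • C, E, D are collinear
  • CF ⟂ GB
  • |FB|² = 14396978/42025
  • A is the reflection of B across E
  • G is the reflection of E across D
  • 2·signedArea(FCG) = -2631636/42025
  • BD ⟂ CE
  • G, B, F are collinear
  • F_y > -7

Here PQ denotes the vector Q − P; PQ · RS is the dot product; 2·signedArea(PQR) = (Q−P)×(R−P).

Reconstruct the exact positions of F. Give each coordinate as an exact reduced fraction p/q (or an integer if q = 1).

1. F_x = -192299/42025  [G, B, F are collinear ∩ CF ⟂ GB]
2. F_y = -264818/42025  [G, B, F are collinear ∩ CF ⟂ GB]
   → F = (-192299/42025, -264818/42025)

F = (-192299/42025, -264818/42025)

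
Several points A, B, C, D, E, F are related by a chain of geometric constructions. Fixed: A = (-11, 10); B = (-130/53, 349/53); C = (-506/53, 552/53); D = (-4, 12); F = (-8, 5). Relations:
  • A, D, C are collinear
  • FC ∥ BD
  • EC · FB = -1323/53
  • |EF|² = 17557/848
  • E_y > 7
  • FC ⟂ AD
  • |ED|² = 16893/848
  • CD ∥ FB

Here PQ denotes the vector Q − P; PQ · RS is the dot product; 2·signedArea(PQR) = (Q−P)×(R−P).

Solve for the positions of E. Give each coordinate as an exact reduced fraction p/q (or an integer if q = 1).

1. E_x = -224/53  [line -294/53·x + -84/53·y + -609/53 = 0 ∩ |EF|² = 17557/848]
2. E_y = 1599/212  [line -294/53·x + -84/53·y + -609/53 = 0 ∩ |EF|² = 17557/848]
   → E = (-224/53, 1599/212)

E = (-224/53, 1599/212)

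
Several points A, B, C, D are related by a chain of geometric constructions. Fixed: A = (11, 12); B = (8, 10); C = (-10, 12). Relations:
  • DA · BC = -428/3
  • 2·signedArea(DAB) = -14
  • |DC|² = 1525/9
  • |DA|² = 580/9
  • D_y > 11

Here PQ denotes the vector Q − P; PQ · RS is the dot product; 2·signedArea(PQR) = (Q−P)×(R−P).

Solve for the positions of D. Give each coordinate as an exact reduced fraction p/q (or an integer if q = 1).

D = (3, 34/3)

1. D_x = 3  [2·signedArea(DAB) = -14 ∩ DA · BC = -428/3]
2. D_y = 34/3  [2·signedArea(DAB) = -14 ∩ DA · BC = -428/3]
   → D = (3, 34/3)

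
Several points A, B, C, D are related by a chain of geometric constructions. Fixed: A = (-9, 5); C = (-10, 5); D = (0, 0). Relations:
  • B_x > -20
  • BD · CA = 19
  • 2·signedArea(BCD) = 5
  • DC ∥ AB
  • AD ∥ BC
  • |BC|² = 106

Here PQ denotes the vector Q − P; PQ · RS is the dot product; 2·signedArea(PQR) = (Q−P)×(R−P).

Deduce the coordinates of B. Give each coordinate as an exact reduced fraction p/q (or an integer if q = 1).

B = (-19, 10)

1. B_x = -19  [AD ∥ BC ∩ DC ∥ AB]
2. B_y = 10  [AD ∥ BC ∩ DC ∥ AB]
   → B = (-19, 10)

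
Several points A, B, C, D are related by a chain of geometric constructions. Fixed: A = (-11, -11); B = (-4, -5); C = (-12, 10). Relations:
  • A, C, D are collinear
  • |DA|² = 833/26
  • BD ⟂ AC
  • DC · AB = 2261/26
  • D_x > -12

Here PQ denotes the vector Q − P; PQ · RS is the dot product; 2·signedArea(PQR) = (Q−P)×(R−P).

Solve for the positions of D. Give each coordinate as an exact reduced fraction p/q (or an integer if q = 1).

1. D_x = -293/26  [A, C, D are collinear ∩ BD ⟂ AC]
2. D_y = -139/26  [A, C, D are collinear ∩ BD ⟂ AC]
   → D = (-293/26, -139/26)

D = (-293/26, -139/26)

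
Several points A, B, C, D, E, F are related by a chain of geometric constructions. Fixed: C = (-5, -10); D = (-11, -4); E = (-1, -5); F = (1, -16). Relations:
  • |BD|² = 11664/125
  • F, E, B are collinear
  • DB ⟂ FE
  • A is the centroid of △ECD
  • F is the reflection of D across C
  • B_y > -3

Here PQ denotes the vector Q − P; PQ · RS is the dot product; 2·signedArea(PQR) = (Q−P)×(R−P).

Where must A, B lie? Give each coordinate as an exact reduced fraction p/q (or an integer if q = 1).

1. A_x = -17/3  [A is the centroid of △ECD]
2. A_y = -19/3  [A is the centroid of △ECD]
   → A = (-17/3, -19/3)
3. B_x = -187/125  [F, E, B are collinear ∩ DB ⟂ FE]
4. B_y = -284/125  [F, E, B are collinear ∩ DB ⟂ FE]
   → B = (-187/125, -284/125)

A = (-17/3, -19/3)
B = (-187/125, -284/125)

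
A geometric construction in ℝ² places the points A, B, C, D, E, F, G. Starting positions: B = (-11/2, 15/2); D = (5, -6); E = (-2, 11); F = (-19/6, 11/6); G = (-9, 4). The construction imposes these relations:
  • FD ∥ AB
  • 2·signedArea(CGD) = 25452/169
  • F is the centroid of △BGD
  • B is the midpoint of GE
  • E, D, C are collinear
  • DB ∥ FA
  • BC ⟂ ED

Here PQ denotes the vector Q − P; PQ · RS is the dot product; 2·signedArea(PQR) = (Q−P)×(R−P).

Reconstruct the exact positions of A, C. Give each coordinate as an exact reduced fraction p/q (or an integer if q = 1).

1. A_x = -41/3  [FD ∥ AB ∩ DB ∥ FA]
2. A_y = 46/3  [FD ∥ AB ∩ DB ∥ FA]
   → A = (-41/3, 46/3)
3. C_x = -431/338  [E, D, C are collinear ∩ BC ⟂ ED]
4. C_y = 3123/338  [E, D, C are collinear ∩ BC ⟂ ED]
   → C = (-431/338, 3123/338)

A = (-41/3, 46/3)
C = (-431/338, 3123/338)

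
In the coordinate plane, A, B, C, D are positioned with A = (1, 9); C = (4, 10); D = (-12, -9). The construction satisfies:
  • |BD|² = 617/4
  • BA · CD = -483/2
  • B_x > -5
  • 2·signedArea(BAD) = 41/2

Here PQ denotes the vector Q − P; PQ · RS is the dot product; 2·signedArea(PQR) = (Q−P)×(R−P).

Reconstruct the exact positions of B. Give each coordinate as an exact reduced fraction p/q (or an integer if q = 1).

1. B_x = -4  [2·signedArea(BAD) = 41/2 ∩ BA · CD = -483/2]
2. B_y = 1/2  [2·signedArea(BAD) = 41/2 ∩ BA · CD = -483/2]
   → B = (-4, 1/2)

B = (-4, 1/2)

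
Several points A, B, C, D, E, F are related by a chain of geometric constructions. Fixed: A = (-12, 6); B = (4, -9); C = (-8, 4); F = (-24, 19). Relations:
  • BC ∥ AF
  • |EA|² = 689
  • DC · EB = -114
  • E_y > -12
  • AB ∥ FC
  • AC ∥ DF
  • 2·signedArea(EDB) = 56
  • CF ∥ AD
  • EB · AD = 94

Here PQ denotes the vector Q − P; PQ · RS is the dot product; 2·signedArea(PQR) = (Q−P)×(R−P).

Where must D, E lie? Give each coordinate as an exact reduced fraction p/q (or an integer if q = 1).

1. D_x = -28  [AC ∥ DF ∩ CF ∥ AD]
2. D_y = 21  [AC ∥ DF ∩ CF ∥ AD]
   → D = (-28, 21)
3. E_x = 8  [2·signedArea(EDB) = 56 ∩ EB · AD = 94]
4. E_y = -11  [2·signedArea(EDB) = 56 ∩ EB · AD = 94]
   → E = (8, -11)

D = (-28, 21)
E = (8, -11)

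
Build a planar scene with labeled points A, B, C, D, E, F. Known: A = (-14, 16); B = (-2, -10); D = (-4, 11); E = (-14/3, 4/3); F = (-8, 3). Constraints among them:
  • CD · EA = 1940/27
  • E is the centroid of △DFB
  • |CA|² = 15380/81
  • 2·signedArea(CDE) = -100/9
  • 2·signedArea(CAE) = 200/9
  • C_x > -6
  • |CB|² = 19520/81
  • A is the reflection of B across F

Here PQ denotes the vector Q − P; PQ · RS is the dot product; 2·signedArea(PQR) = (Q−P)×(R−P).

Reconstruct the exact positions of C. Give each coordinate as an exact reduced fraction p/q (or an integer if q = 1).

C = (-50/9, 46/9)

1. C_x = -50/9  [2·signedArea(CAE) = 200/9 ∩ 2·signedArea(CDE) = -100/9]
2. C_y = 46/9  [2·signedArea(CAE) = 200/9 ∩ 2·signedArea(CDE) = -100/9]
   → C = (-50/9, 46/9)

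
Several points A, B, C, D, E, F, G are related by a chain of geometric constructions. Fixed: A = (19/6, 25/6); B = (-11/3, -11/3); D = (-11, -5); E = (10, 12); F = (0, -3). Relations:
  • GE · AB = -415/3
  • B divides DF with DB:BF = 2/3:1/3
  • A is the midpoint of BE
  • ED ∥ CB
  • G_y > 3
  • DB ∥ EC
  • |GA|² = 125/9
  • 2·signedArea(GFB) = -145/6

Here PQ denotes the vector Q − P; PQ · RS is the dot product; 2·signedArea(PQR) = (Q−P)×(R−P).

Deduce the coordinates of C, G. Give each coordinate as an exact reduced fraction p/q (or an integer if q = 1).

C = (52/3, 40/3)
G = (-1/2, 7/2)

1. C_x = 52/3  [ED ∥ CB ∩ DB ∥ EC]
2. C_y = 40/3  [ED ∥ CB ∩ DB ∥ EC]
   → C = (52/3, 40/3)
3. G_x = -1/2  [2·signedArea(GFB) = -145/6 ∩ GE · AB = -415/3]
4. G_y = 7/2  [2·signedArea(GFB) = -145/6 ∩ GE · AB = -415/3]
   → G = (-1/2, 7/2)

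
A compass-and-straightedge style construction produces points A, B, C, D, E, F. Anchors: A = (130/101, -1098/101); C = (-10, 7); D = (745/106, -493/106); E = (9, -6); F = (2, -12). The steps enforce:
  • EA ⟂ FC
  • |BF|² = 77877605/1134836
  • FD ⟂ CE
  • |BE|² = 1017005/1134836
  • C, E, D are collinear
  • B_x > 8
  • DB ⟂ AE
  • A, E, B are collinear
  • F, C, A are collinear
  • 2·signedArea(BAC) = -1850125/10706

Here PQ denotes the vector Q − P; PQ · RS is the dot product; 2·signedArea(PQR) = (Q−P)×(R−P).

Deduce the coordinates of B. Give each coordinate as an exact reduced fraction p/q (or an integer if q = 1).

1. B_x = 87785/10706  [A, E, B are collinear ∩ DB ⟂ AE]
2. B_y = -34824/5353  [A, E, B are collinear ∩ DB ⟂ AE]
   → B = (87785/10706, -34824/5353)

B = (87785/10706, -34824/5353)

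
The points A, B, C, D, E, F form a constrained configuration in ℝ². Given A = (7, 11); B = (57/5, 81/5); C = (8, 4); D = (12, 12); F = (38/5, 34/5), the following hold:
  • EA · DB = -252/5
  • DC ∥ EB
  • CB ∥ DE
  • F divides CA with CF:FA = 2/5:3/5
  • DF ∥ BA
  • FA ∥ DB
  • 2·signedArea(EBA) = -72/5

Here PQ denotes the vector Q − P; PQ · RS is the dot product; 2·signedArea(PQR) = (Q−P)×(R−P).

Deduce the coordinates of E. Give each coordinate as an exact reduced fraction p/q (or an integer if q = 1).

E = (77/5, 121/5)

1. E_x = 77/5  [DC ∥ EB ∩ CB ∥ DE]
2. E_y = 121/5  [DC ∥ EB ∩ CB ∥ DE]
   → E = (77/5, 121/5)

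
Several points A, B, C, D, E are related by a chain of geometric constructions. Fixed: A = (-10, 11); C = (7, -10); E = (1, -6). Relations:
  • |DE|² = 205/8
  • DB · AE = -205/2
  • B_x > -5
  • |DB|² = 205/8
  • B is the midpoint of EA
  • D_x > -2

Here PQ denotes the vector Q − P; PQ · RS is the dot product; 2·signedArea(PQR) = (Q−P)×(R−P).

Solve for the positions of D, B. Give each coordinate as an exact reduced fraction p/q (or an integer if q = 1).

B = (-9/2, 5/2)
D = (-7/4, -7/4)

1. B_x = -9/2  [B is the midpoint of EA]
2. B_y = 5/2  [B is the midpoint of EA]
   → B = (-9/2, 5/2)
3. D_x = -7/4  [line -11·x + 17·y + 21/2 = 0 ∩ |DB|² = 205/8]
4. D_y = -7/4  [line -11·x + 17·y + 21/2 = 0 ∩ |DB|² = 205/8]
   → D = (-7/4, -7/4)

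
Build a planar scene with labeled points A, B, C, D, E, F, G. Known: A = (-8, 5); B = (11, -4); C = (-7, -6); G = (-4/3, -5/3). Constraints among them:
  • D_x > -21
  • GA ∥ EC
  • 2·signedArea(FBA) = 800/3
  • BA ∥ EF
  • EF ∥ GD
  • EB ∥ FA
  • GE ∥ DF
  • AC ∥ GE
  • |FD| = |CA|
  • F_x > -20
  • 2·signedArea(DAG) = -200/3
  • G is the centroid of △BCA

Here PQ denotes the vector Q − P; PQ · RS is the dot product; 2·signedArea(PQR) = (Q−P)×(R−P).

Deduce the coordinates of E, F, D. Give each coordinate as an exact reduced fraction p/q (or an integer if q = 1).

D = (-61/3, 22/3)
E = (-1/3, -38/3)
F = (-58/3, -11/3)

1. E_x = -1/3  [GA ∥ EC ∩ AC ∥ GE]
2. E_y = -38/3  [GA ∥ EC ∩ AC ∥ GE]
   → E = (-1/3, -38/3)
3. F_x = -58/3  [EB ∥ FA ∩ BA ∥ EF]
4. F_y = -11/3  [EB ∥ FA ∩ BA ∥ EF]
   → F = (-58/3, -11/3)
5. D_x = -61/3  [GE ∥ DF ∩ EF ∥ GD]
6. D_y = 22/3  [GE ∥ DF ∩ EF ∥ GD]
   → D = (-61/3, 22/3)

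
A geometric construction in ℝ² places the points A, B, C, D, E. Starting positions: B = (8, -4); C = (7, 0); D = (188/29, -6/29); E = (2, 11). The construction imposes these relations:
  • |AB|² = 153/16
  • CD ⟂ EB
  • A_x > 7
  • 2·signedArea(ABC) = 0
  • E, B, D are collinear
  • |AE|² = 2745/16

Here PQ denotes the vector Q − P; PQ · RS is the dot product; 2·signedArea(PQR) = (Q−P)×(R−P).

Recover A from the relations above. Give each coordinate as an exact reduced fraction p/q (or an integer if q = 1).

1. A_x = 29/4  [line -4·x + -1·y + 28 = 0 ∩ |AE|² = 2745/16]
2. A_y = -1  [line -4·x + -1·y + 28 = 0 ∩ |AE|² = 2745/16]
   → A = (29/4, -1)

A = (29/4, -1)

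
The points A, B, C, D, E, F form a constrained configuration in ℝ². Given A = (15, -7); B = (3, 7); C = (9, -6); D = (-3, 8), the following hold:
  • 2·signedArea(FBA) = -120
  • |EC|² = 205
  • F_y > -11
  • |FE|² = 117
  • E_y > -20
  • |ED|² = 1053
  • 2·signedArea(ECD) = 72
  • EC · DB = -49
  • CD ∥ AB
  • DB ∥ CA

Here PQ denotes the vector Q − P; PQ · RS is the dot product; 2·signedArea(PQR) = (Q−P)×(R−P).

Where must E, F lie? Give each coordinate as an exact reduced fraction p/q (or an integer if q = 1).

E = (15, -19)
F = (9, -10)

1. E_x = 15  [2·signedArea(ECD) = 72 ∩ EC · DB = -49]
2. E_y = -19  [2·signedArea(ECD) = 72 ∩ EC · DB = -49]
   → E = (15, -19)
3. F_x = 9  [line 14·x + 12·y + -6 = 0 ∩ |FE|² = 117]
4. F_y = -10  [line 14·x + 12·y + -6 = 0 ∩ |FE|² = 117]
   → F = (9, -10)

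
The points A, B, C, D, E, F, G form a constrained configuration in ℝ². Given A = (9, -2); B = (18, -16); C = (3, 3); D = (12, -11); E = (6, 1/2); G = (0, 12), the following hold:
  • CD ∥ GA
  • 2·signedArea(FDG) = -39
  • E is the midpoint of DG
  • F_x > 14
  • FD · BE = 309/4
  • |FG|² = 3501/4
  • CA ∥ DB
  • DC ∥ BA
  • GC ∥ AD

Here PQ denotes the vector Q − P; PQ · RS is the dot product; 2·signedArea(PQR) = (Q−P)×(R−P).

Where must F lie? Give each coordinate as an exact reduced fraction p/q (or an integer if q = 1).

F = (15, -27/2)

1. F_x = 15  [2·signedArea(FDG) = -39 ∩ FD · BE = 309/4]
2. F_y = -27/2  [2·signedArea(FDG) = -39 ∩ FD · BE = 309/4]
   → F = (15, -27/2)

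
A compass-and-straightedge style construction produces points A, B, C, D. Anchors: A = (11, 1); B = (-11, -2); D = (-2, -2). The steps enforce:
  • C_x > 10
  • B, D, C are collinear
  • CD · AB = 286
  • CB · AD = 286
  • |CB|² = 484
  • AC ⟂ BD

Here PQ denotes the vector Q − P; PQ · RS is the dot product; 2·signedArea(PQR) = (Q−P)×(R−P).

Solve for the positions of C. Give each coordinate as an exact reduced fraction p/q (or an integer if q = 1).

1. C_x = 11  [B, D, C are collinear ∩ AC ⟂ BD]
2. C_y = -2  [B, D, C are collinear ∩ AC ⟂ BD]
   → C = (11, -2)

C = (11, -2)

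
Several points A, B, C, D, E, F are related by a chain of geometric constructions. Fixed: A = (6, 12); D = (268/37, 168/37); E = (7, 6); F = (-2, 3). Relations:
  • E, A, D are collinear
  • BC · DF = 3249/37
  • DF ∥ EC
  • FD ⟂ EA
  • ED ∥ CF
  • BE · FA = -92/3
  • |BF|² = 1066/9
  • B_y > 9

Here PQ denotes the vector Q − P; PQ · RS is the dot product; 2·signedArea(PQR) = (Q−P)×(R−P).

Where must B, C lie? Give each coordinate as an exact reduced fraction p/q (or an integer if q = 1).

1. C_x = -83/37  [ED ∥ CF ∩ DF ∥ EC]
2. C_y = 165/37  [ED ∥ CF ∩ DF ∥ EC]
   → C = (-83/37, 165/37)
3. B_x = 19/3  [BC · DF = 3249/37 ∩ BE · FA = -92/3]
4. B_y = 10  [BC · DF = 3249/37 ∩ BE · FA = -92/3]
   → B = (19/3, 10)

B = (19/3, 10)
C = (-83/37, 165/37)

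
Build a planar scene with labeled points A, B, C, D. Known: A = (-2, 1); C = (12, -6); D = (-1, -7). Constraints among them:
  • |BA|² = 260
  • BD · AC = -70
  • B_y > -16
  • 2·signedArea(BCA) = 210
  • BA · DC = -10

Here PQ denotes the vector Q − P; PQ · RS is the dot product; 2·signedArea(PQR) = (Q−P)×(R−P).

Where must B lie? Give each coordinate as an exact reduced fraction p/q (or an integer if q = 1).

1. B_x = 0  [BD · AC = -70 ∩ BA · DC = -10]
2. B_y = -15  [BD · AC = -70 ∩ BA · DC = -10]
   → B = (0, -15)

B = (0, -15)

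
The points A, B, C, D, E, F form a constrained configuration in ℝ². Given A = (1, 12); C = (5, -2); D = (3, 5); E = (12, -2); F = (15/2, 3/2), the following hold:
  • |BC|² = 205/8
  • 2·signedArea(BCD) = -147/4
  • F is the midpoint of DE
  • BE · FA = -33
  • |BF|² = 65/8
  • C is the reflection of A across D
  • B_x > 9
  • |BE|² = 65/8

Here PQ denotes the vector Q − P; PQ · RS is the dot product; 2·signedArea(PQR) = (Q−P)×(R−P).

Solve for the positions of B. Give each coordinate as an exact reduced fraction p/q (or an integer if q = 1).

B = (39/4, -1/4)

1. B_x = 39/4  [2·signedArea(BCD) = -147/4 ∩ BE · FA = -33]
2. B_y = -1/4  [2·signedArea(BCD) = -147/4 ∩ BE · FA = -33]
   → B = (39/4, -1/4)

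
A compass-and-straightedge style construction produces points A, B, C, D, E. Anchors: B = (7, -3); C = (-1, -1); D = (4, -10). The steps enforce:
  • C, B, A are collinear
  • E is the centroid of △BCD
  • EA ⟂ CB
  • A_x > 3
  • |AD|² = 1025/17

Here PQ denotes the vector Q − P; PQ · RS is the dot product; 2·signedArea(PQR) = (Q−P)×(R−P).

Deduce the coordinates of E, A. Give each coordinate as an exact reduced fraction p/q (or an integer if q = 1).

A = (67/17, -38/17)
E = (10/3, -14/3)

1. E_x = 10/3  [E is the centroid of △BCD]
2. E_y = -14/3  [E is the centroid of △BCD]
   → E = (10/3, -14/3)
3. A_x = 67/17  [C, B, A are collinear ∩ EA ⟂ CB]
4. A_y = -38/17  [C, B, A are collinear ∩ EA ⟂ CB]
   → A = (67/17, -38/17)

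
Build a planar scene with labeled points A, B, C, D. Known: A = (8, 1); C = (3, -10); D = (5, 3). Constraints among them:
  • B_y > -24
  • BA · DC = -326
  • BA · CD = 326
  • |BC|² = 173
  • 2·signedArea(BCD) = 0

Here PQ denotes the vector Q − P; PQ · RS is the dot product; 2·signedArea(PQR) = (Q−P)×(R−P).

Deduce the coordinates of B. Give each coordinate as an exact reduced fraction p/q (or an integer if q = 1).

B = (1, -23)

1. B_x = 1  [2·signedArea(BCD) = 0 ∩ BA · DC = -326]
2. B_y = -23  [2·signedArea(BCD) = 0 ∩ BA · DC = -326]
   → B = (1, -23)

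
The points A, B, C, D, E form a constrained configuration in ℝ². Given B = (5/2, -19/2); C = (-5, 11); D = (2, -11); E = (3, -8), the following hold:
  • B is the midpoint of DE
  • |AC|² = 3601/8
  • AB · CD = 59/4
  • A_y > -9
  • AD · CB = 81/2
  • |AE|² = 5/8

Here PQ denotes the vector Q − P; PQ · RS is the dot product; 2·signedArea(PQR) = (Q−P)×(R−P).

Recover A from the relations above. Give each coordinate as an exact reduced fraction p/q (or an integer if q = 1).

A = (11/4, -35/4)

1. A_x = 11/4  [AB · CD = 59/4 ∩ AD · CB = 81/2]
2. A_y = -35/4  [AB · CD = 59/4 ∩ AD · CB = 81/2]
   → A = (11/4, -35/4)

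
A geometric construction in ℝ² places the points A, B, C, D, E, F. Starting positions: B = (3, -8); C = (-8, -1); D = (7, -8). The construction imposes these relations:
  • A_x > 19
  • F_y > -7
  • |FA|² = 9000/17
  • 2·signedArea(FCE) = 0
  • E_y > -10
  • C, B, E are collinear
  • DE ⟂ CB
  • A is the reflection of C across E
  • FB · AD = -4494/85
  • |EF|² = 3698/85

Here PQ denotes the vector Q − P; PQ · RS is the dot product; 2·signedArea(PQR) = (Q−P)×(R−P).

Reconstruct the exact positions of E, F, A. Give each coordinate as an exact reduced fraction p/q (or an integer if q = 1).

A = (1674/85, -1583/85)
E = (497/85, -834/85)
F = (24/85, -533/85)

1. E_x = 497/85  [C, B, E are collinear ∩ DE ⟂ CB]
2. E_y = -834/85  [C, B, E are collinear ∩ DE ⟂ CB]
   → E = (497/85, -834/85)
3. F_x = 24/85  [line 749/85·x + 1177/85·y + 7169/85 = 0 ∩ |EF|² = 3698/85]
4. F_y = -533/85  [line 749/85·x + 1177/85·y + 7169/85 = 0 ∩ |EF|² = 3698/85]
   → F = (24/85, -533/85)
5. A_x = 1674/85  [A is the reflection of C across E]
6. A_y = -1583/85  [A is the reflection of C across E]
   → A = (1674/85, -1583/85)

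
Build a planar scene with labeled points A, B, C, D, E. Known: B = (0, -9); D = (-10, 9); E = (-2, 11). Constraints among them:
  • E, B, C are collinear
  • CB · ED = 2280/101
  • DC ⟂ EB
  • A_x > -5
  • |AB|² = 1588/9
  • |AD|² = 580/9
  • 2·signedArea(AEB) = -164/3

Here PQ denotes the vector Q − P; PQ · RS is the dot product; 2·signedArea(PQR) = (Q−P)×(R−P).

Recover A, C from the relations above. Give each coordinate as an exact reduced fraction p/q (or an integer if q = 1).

1. A_x = -4  [line 20·x + 2·y + 218/3 = 0 ∩ |AD|² = 580/9]
2. A_y = 11/3  [line 20·x + 2·y + 218/3 = 0 ∩ |AD|² = 580/9]
   → A = (-4, 11/3)
3. C_x = -190/101  [E, B, C are collinear ∩ DC ⟂ EB]
4. C_y = 991/101  [E, B, C are collinear ∩ DC ⟂ EB]
   → C = (-190/101, 991/101)

A = (-4, 11/3)
C = (-190/101, 991/101)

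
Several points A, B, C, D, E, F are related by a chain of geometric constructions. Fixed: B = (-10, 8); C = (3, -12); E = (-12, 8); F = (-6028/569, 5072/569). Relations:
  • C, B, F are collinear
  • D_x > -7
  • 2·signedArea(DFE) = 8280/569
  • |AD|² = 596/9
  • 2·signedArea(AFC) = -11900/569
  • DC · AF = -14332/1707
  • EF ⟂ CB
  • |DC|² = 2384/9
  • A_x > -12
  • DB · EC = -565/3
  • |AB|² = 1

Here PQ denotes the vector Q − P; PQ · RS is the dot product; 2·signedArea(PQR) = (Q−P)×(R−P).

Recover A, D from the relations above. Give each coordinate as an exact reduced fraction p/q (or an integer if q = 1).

A = (-11, 8)
D = (-19/3, 4/3)

1. D_x = -19/3  [DB · EC = -565/3 ∩ 2·signedArea(DFE) = 8280/569]
2. D_y = 4/3  [DB · EC = -565/3 ∩ 2·signedArea(DFE) = 8280/569]
   → D = (-19/3, 4/3)
3. A_x = -11  [2·signedArea(AFC) = -11900/569 ∩ DC · AF = -14332/1707]
4. A_y = 8  [2·signedArea(AFC) = -11900/569 ∩ DC · AF = -14332/1707]
   → A = (-11, 8)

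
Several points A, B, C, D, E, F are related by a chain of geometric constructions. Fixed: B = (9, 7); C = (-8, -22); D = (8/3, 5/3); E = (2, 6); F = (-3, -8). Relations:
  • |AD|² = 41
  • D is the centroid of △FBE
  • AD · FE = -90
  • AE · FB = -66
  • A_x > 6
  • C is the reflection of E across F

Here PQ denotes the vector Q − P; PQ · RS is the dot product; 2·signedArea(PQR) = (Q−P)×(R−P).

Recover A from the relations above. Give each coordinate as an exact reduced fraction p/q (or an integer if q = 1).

1. A_x = 20/3  [AD · FE = -90 ∩ AE · FB = -66]
2. A_y = 20/3  [AD · FE = -90 ∩ AE · FB = -66]
   → A = (20/3, 20/3)

A = (20/3, 20/3)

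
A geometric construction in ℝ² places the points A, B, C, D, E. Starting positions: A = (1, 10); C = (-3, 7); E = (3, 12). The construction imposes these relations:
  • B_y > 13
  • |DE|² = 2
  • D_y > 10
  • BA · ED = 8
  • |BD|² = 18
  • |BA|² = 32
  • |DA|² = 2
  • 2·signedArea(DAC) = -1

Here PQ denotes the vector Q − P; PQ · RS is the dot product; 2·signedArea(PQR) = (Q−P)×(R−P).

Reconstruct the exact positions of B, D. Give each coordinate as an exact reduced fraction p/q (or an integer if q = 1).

B = (5, 14)
D = (2, 11)

1. D_x = 2  [line 3·x + -4·y + 38 = 0 ∩ |DA|² = 2]
2. D_y = 11  [line 3·x + -4·y + 38 = 0 ∩ |DA|² = 2]
   → D = (2, 11)
3. B_x = 5  [line 1·x + 1·y + -19 = 0 ∩ |BA|² = 32]
4. B_y = 14  [line 1·x + 1·y + -19 = 0 ∩ |BA|² = 32]
   → B = (5, 14)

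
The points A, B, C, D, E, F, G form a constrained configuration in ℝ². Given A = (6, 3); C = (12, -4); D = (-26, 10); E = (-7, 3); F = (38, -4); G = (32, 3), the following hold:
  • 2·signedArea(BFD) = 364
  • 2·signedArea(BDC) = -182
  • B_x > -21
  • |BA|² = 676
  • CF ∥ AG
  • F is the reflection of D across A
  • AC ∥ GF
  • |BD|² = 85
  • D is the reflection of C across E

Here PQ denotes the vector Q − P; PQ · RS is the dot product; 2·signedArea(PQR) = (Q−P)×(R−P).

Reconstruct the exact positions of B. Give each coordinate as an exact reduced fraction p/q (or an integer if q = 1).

B = (-20, 3)

1. B_x = -20  [2·signedArea(BDC) = -182 ∩ 2·signedArea(BFD) = 364]
2. B_y = 3  [2·signedArea(BDC) = -182 ∩ 2·signedArea(BFD) = 364]
   → B = (-20, 3)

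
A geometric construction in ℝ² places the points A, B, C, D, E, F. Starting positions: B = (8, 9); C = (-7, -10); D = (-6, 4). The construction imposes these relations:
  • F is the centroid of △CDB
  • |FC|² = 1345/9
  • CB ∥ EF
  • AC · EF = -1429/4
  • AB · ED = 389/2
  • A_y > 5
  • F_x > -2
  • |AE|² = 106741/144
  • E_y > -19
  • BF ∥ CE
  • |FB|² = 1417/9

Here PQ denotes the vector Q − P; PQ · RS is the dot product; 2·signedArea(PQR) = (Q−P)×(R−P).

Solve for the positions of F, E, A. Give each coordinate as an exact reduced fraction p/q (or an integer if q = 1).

A = (-5/2, 21/4)
E = (-50/3, -18)
F = (-5/3, 1)

1. F_x = -5/3  [F is the centroid of △CDB]
2. F_y = 1  [F is the centroid of △CDB]
   → F = (-5/3, 1)
3. E_x = -50/3  [CB ∥ EF ∩ BF ∥ CE]
4. E_y = -18  [CB ∥ EF ∩ BF ∥ CE]
   → E = (-50/3, -18)
5. A_x = -5/2  [AB · ED = 389/2 ∩ AC · EF = -1429/4]
6. A_y = 21/4  [AB · ED = 389/2 ∩ AC · EF = -1429/4]
   → A = (-5/2, 21/4)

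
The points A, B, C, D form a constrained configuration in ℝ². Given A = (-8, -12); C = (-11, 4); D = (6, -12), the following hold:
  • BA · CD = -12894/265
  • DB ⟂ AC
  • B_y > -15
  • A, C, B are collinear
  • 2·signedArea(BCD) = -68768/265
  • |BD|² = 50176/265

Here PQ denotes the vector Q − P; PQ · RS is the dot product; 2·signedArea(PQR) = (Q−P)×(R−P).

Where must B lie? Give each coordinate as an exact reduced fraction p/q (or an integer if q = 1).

B = (-1994/265, -3852/265)

1. B_x = -1994/265  [A, C, B are collinear ∩ DB ⟂ AC]
2. B_y = -3852/265  [A, C, B are collinear ∩ DB ⟂ AC]
   → B = (-1994/265, -3852/265)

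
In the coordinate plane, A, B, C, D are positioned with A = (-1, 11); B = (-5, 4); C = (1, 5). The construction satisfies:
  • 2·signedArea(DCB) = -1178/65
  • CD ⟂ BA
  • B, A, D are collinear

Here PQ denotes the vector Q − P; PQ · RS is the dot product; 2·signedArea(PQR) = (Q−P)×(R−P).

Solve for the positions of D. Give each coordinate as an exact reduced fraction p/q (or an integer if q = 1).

1. D_x = -201/65  [B, A, D are collinear ∩ CD ⟂ BA]
2. D_y = 477/65  [B, A, D are collinear ∩ CD ⟂ BA]
   → D = (-201/65, 477/65)

D = (-201/65, 477/65)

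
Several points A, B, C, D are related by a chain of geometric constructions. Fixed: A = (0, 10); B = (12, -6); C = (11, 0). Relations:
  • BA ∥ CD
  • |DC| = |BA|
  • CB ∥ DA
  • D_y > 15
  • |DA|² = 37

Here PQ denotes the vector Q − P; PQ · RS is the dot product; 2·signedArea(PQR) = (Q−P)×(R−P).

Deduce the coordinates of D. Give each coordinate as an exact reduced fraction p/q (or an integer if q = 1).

D = (-1, 16)

1. D_x = -1  [CB ∥ DA ∩ BA ∥ CD]
2. D_y = 16  [CB ∥ DA ∩ BA ∥ CD]
   → D = (-1, 16)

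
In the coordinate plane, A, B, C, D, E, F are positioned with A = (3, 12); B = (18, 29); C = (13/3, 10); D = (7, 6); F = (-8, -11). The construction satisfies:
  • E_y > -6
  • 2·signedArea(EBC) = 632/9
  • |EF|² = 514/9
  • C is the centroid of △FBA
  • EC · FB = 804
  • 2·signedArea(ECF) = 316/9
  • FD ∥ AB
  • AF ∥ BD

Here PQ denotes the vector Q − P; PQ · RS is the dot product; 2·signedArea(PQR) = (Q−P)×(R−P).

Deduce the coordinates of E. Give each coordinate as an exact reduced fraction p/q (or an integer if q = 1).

E = (-3, -16/3)

1. E_x = -3  [2·signedArea(EBC) = 632/9 ∩ 2·signedArea(ECF) = 316/9]
2. E_y = -16/3  [2·signedArea(EBC) = 632/9 ∩ 2·signedArea(ECF) = 316/9]
   → E = (-3, -16/3)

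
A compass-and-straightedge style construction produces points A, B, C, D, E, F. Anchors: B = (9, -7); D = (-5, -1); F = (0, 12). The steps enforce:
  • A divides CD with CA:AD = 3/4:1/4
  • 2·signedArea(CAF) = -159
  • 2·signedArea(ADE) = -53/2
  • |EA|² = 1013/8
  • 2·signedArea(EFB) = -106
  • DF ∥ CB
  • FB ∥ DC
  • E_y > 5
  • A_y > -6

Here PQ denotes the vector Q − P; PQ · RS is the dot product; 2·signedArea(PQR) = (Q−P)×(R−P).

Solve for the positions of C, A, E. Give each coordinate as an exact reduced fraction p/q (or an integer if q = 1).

A = (-11/4, -23/4)
C = (4, -20)
E = (-5/2, 11/2)

1. C_x = 4  [DF ∥ CB ∩ FB ∥ DC]
2. C_y = -20  [DF ∥ CB ∩ FB ∥ DC]
   → C = (4, -20)
3. A_x = -11/4  [A divides CD with CA:AD = 3/4:1/4]
4. A_y = -23/4  [A divides CD with CA:AD = 3/4:1/4]
   → A = (-11/4, -23/4)
5. E_x = -5/2  [line 19·x + 9·y + -2 = 0 ∩ |EA|² = 1013/8]
6. E_y = 11/2  [line 19·x + 9·y + -2 = 0 ∩ |EA|² = 1013/8]
   → E = (-5/2, 11/2)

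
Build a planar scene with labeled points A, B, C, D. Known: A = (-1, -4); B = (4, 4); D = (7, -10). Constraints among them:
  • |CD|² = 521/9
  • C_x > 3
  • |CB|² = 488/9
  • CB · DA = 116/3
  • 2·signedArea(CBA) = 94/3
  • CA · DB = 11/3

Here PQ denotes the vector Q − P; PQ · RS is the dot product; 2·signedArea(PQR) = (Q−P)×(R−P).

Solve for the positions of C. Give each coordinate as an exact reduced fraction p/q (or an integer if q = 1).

C = (10/3, -10/3)

1. C_x = 10/3  [CB · DA = 116/3 ∩ CA · DB = 11/3]
2. C_y = -10/3  [CB · DA = 116/3 ∩ CA · DB = 11/3]
   → C = (10/3, -10/3)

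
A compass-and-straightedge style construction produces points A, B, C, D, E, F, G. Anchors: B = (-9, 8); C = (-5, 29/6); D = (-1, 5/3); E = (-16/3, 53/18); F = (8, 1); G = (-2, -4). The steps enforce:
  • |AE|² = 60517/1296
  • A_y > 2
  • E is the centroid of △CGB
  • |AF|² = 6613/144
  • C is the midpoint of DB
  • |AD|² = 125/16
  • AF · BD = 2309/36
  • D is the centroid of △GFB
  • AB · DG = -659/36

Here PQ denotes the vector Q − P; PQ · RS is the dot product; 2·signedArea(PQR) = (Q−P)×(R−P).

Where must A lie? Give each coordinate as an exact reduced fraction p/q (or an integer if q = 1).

1. A_x = 3/2  [AF · BD = 2309/36 ∩ AB · DG = -659/36]
2. A_y = 35/12  [AF · BD = 2309/36 ∩ AB · DG = -659/36]
   → A = (3/2, 35/12)

A = (3/2, 35/12)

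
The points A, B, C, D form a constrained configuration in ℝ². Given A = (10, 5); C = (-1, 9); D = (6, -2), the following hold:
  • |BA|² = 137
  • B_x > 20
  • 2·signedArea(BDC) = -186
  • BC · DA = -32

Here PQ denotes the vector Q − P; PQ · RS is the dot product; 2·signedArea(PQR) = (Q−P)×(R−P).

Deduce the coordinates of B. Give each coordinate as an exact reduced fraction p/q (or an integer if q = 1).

1. B_x = 21  [2·signedArea(BDC) = -186 ∩ BC · DA = -32]
2. B_y = 1  [2·signedArea(BDC) = -186 ∩ BC · DA = -32]
   → B = (21, 1)

B = (21, 1)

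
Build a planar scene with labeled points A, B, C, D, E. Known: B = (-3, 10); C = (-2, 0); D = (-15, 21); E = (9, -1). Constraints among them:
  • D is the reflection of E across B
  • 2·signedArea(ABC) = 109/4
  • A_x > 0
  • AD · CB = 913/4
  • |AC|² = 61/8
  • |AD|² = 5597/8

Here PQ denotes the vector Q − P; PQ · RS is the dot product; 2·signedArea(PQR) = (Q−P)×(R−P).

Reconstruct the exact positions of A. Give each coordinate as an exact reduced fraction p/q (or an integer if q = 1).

A = (3/4, -1/4)

1. A_x = 3/4  [2·signedArea(ABC) = 109/4 ∩ AD · CB = 913/4]
2. A_y = -1/4  [2·signedArea(ABC) = 109/4 ∩ AD · CB = 913/4]
   → A = (3/4, -1/4)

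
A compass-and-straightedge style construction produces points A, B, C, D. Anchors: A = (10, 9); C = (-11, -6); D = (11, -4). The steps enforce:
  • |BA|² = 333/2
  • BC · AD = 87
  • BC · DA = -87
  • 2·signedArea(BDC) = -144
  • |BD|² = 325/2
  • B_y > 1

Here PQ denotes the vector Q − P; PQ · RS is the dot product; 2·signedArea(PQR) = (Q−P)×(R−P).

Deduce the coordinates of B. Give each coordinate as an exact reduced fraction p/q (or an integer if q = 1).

1. B_x = -1/2  [BC · AD = 87 ∩ 2·signedArea(BDC) = -144]
2. B_y = 3/2  [BC · AD = 87 ∩ 2·signedArea(BDC) = -144]
   → B = (-1/2, 3/2)

B = (-1/2, 3/2)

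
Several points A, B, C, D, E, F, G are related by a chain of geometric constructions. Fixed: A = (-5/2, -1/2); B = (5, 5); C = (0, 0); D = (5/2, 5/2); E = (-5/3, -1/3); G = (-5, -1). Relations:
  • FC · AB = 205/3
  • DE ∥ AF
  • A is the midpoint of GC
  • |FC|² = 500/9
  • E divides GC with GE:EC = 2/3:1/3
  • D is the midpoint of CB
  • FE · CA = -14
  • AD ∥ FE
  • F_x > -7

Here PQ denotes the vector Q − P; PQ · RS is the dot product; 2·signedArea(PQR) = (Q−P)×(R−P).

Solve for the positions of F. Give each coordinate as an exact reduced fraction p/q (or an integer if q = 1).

F = (-20/3, -10/3)

1. F_x = -20/3  [AD ∥ FE ∩ DE ∥ AF]
2. F_y = -10/3  [AD ∥ FE ∩ DE ∥ AF]
   → F = (-20/3, -10/3)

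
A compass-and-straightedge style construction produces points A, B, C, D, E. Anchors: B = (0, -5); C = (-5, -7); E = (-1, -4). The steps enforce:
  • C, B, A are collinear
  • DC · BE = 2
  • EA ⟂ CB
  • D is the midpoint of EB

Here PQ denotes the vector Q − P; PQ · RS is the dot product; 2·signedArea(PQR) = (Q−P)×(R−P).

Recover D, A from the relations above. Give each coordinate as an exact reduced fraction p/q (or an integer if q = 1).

1. D_x = -1/2  [D is the midpoint of EB]
2. D_y = -9/2  [D is the midpoint of EB]
   → D = (-1/2, -9/2)
3. A_x = -15/29  [C, B, A are collinear ∩ EA ⟂ CB]
4. A_y = -151/29  [C, B, A are collinear ∩ EA ⟂ CB]
   → A = (-15/29, -151/29)

A = (-15/29, -151/29)
D = (-1/2, -9/2)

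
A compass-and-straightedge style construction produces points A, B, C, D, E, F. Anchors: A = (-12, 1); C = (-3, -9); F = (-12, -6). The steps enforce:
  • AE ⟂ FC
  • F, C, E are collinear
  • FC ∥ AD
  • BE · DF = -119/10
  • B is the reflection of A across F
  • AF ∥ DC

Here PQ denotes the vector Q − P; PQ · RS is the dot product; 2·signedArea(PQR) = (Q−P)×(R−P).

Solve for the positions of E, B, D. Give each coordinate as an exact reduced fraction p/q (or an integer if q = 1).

1. E_x = -141/10  [F, C, E are collinear ∩ AE ⟂ FC]
2. E_y = -53/10  [F, C, E are collinear ∩ AE ⟂ FC]
   → E = (-141/10, -53/10)
3. B_x = -12  [B is the reflection of A across F]
4. B_y = -13  [B is the reflection of A across F]
   → B = (-12, -13)
5. D_x = -3  [AF ∥ DC ∩ FC ∥ AD]
6. D_y = -2  [AF ∥ DC ∩ FC ∥ AD]
   → D = (-3, -2)

B = (-12, -13)
D = (-3, -2)
E = (-141/10, -53/10)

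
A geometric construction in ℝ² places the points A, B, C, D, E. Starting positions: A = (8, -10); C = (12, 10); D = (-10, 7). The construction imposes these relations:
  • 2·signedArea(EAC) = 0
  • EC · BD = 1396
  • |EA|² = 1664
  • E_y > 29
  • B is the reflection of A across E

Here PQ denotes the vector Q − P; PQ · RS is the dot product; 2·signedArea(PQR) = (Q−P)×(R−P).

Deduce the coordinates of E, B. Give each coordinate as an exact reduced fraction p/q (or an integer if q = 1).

B = (24, 70)
E = (16, 30)

1. E_x = 16  [line -20·x + 4·y + 200 = 0 ∩ |EA|² = 1664]
2. E_y = 30  [line -20·x + 4·y + 200 = 0 ∩ |EA|² = 1664]
   → E = (16, 30)
3. B_x = 24  [B is the reflection of A across E]
4. B_y = 70  [B is the reflection of A across E]
   → B = (24, 70)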